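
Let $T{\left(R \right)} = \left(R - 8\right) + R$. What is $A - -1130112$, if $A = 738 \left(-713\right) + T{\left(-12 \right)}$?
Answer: $603886$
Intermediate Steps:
$T{\left(R \right)} = -8 + 2 R$ ($T{\left(R \right)} = \left(-8 + R\right) + R = -8 + 2 R$)
$A = -526226$ ($A = 738 \left(-713\right) + \left(-8 + 2 \left(-12\right)\right) = -526194 - 32 = -526226$)
$A - -1130112 = -526226 - -1130112 = -526226 + 1130112 = 603886$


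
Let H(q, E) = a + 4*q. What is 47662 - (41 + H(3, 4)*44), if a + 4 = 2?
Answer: 47181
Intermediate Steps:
a = -2 (a = -4 + 2 = -2)
H(q, E) = -2 + 4*q
47662 - (41 + H(3, 4)*44) = 47662 - (41 + (-2 + 4*3)*44) = 47662 - (41 + (-2 + 12)*44) = 47662 - (41 + 10*44) = 47662 - (41 + 440) = 47662 - 1*481 = 47662 - 481 = 47181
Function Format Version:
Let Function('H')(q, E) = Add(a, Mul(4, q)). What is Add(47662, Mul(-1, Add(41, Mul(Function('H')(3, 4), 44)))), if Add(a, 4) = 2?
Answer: 47181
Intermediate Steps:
a = -2 (a = Add(-4, 2) = -2)
Function('H')(q, E) = Add(-2, Mul(4, q))
Add(47662, Mul(-1, Add(41, Mul(Function('H')(3, 4), 44)))) = Add(47662, Mul(-1, Add(41, Mul(Add(-2, Mul(4, 3)), 44)))) = Add(47662, Mul(-1, Add(41, Mul(Add(-2, 12), 44)))) = Add(47662, Mul(-1, Add(41, Mul(10, 44)))) = Add(47662, Mul(-1, Add(41, 440))) = Add(47662, Mul(-1, 481)) = Add(47662, -481) = 47181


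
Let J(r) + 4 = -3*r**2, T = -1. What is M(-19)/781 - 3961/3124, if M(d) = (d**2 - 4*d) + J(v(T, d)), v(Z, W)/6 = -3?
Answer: -6117/3124 ≈ -1.9581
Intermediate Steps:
v(Z, W) = -18 (v(Z, W) = 6*(-3) = -18)
J(r) = -4 - 3*r**2
M(d) = -976 + d**2 - 4*d (M(d) = (d**2 - 4*d) + (-4 - 3*(-18)**2) = (d**2 - 4*d) + (-4 - 3*324) = (d**2 - 4*d) + (-4 - 972) = (d**2 - 4*d) - 976 = -976 + d**2 - 4*d)
M(-19)/781 - 3961/3124 = (-976 + (-19)**2 - 4*(-19))/781 - 3961/3124 = (-976 + 361 + 76)*(1/781) - 3961*1/3124 = -539*1/781 - 3961/3124 = -49/71 - 3961/3124 = -6117/3124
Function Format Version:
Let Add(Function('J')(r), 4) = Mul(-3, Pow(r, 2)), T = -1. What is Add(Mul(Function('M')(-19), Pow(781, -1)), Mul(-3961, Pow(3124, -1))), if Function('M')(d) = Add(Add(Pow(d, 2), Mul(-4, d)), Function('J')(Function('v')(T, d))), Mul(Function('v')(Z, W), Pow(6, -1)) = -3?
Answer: Rational(-6117, 3124) ≈ -1.9581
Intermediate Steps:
Function('v')(Z, W) = -18 (Function('v')(Z, W) = Mul(6, -3) = -18)
Function('J')(r) = Add(-4, Mul(-3, Pow(r, 2)))
Function('M')(d) = Add(-976, Pow(d, 2), Mul(-4, d)) (Function('M')(d) = Add(Add(Pow(d, 2), Mul(-4, d)), Add(-4, Mul(-3, Pow(-18, 2)))) = Add(Add(Pow(d, 2), Mul(-4, d)), Add(-4, Mul(-3, 324))) = Add(Add(Pow(d, 2), Mul(-4, d)), Add(-4, -972)) = Add(Add(Pow(d, 2), Mul(-4, d)), -976) = Add(-976, Pow(d, 2), Mul(-4, d)))
Add(Mul(Function('M')(-19), Pow(781, -1)), Mul(-3961, Pow(3124, -1))) = Add(Mul(Add(-976, Pow(-19, 2), Mul(-4, -19)), Pow(781, -1)), Mul(-3961, Pow(3124, -1))) = Add(Mul(Add(-976, 361, 76), Rational(1, 781)), Mul(-3961, Rational(1, 3124))) = Add(Mul(-539, Rational(1, 781)), Rational(-3961, 3124)) = Add(Rational(-49, 71), Rational(-3961, 3124)) = Rational(-6117, 3124)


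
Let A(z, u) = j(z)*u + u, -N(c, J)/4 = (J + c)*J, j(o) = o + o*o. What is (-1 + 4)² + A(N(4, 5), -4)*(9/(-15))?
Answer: 386697/5 ≈ 77339.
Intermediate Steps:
j(o) = o + o²
N(c, J) = -4*J*(J + c) (N(c, J) = -4*(J + c)*J = -4*J*(J + c))
A(z, u) = u + u*z*(1 + z) (A(z, u) = (z*(1 + z))*u + u = u*z*(1 + z) + u = u + u*z*(1 + z))
(-1 + 4)² + A(N(4, 5), -4)*(9/(-15)) = (-1 + 4)² + (-4*(1 + (-4*5*(5 + 4))*(1 - 4*5*(5 + 4))))*(9/(-15)) = 3² + (-4*(1 + (-4*5*9)*(1 - 4*5*9)))*(9*(-1/15)) = 9 - 4*(1 - 180*(1 - 180))*(-⅗) = 9 - 4*(1 - 180*(-179))*(-⅗) = 9 - 4*(1 + 32220)*(-⅗) = 9 - 4*32221*(-⅗) = 9 - 128884*(-⅗) = 9 + 386652/5 = 386697/5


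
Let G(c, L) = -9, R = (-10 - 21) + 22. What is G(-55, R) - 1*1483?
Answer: -1492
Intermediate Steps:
R = -9 (R = -31 + 22 = -9)
G(-55, R) - 1*1483 = -9 - 1*1483 = -9 - 1483 = -1492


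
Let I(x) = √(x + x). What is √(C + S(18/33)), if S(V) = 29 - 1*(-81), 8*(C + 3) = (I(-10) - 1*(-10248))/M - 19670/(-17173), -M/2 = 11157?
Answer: √(62898304988792960388 - 6580664783706*I*√5)/766396644 ≈ 10.348 - 1.2105e-6*I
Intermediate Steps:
I(x) = √2*√x (I(x) = √(2*x) = √2*√x)
M = -22314 (M = -2*11157 = -22314)
C = -744486021/255465548 - I*√5/89256 (C = -3 + ((√2*√(-10) - 1*(-10248))/(-22314) - 19670/(-17173))/8 = -3 + ((√2*(I*√10) + 10248)*(-1/22314) - 19670*(-1/17173))/8 = -3 + ((2*I*√5 + 10248)*(-1/22314) + 19670/17173)/8 = -3 + ((10248 + 2*I*√5)*(-1/22314) + 19670/17173)/8 = -3 + ((-1708/3719 - I*√5/11157) + 19670/17173)/8 = -3 + (43821246/63866387 - I*√5/11157)/8 = -3 + (21910623/255465548 - I*√5/89256) = -744486021/255465548 - I*√5/89256 ≈ -2.9142 - 2.5052e-5*I)
S(V) = 110 (S(V) = 29 + 81 = 110)
√(C + S(18/33)) = √((-744486021/255465548 - I*√5/89256) + 110) = √(27356724259/255465548 - I*√5/89256)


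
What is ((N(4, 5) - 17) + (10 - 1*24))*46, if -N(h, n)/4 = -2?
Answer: -1058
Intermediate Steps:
N(h, n) = 8 (N(h, n) = -4*(-2) = 8)
((N(4, 5) - 17) + (10 - 1*24))*46 = ((8 - 17) + (10 - 1*24))*46 = (-9 + (10 - 24))*46 = (-9 - 14)*46 = -23*46 = -1058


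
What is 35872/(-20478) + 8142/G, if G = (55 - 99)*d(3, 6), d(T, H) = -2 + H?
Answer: -43261337/901032 ≈ -48.013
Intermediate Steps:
G = -176 (G = (55 - 99)*(-2 + 6) = -44*4 = -176)
35872/(-20478) + 8142/G = 35872/(-20478) + 8142/(-176) = 35872*(-1/20478) + 8142*(-1/176) = -17936/10239 - 4071/88 = -43261337/901032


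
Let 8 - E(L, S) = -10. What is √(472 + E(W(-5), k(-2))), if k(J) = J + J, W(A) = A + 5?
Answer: 7*√10 ≈ 22.136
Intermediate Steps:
W(A) = 5 + A
k(J) = 2*J
E(L, S) = 18 (E(L, S) = 8 - 1*(-10) = 8 + 10 = 18)
√(472 + E(W(-5), k(-2))) = √(472 + 18) = √490 = 7*√10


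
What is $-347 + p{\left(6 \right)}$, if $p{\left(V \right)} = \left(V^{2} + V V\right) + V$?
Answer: $-269$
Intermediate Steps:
$p{\left(V \right)} = V + 2 V^{2}$ ($p{\left(V \right)} = \left(V^{2} + V^{2}\right) + V = 2 V^{2} + V = V + 2 V^{2}$)
$-347 + p{\left(6 \right)} = -347 + 6 \left(1 + 2 \cdot 6\right) = -347 + 6 \left(1 + 12\right) = -347 + 6 \cdot 13 = -347 + 78 = -269$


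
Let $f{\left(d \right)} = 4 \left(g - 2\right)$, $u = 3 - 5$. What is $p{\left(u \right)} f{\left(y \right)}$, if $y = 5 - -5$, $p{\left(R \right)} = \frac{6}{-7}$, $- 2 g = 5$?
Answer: $\frac{108}{7} \approx 15.429$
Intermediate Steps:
$u = -2$ ($u = 3 - 5 = -2$)
$g = - \frac{5}{2}$ ($g = \left(- \frac{1}{2}\right) 5 = - \frac{5}{2} \approx -2.5$)
$p{\left(R \right)} = - \frac{6}{7}$ ($p{\left(R \right)} = 6 \left(- \frac{1}{7}\right) = - \frac{6}{7}$)
$y = 10$ ($y = 5 + 5 = 10$)
$f{\left(d \right)} = -18$ ($f{\left(d \right)} = 4 \left(- \frac{5}{2} - 2\right) = 4 \left(- \frac{9}{2}\right) = -18$)
$p{\left(u \right)} f{\left(y \right)} = \left(- \frac{6}{7}\right) \left(-18\right) = \frac{108}{7}$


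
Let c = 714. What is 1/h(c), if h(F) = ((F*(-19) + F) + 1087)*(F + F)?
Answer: -1/16800420 ≈ -5.9522e-8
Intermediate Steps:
h(F) = 2*F*(1087 - 18*F) (h(F) = ((-19*F + F) + 1087)*(2*F) = (-18*F + 1087)*(2*F) = (1087 - 18*F)*(2*F) = 2*F*(1087 - 18*F))
1/h(c) = 1/(2*714*(1087 - 18*714)) = 1/(2*714*(1087 - 12852)) = 1/(2*714*(-11765)) = 1/(-16800420) = -1/16800420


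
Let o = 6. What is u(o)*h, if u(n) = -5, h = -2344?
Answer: 11720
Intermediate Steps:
u(o)*h = -5*(-2344) = 11720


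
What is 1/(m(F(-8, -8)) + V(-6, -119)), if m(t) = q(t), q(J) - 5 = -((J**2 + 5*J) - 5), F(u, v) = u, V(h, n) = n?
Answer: -1/133 ≈ -0.0075188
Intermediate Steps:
q(J) = 10 - J**2 - 5*J (q(J) = 5 - ((J**2 + 5*J) - 5) = 5 - (-5 + J**2 + 5*J) = 5 + (5 - J**2 - 5*J) = 10 - J**2 - 5*J)
m(t) = 10 - t**2 - 5*t
1/(m(F(-8, -8)) + V(-6, -119)) = 1/((10 - 1*(-8)**2 - 5*(-8)) - 119) = 1/((10 - 1*64 + 40) - 119) = 1/((10 - 64 + 40) - 119) = 1/(-14 - 119) = 1/(-133) = -1/133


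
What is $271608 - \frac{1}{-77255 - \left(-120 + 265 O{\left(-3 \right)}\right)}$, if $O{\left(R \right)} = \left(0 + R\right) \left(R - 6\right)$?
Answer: $\frac{22893838321}{84290} \approx 2.7161 \cdot 10^{5}$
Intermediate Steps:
$O{\left(R \right)} = R \left(-6 + R\right)$
$271608 - \frac{1}{-77255 - \left(-120 + 265 O{\left(-3 \right)}\right)} = 271608 - \frac{1}{-77255 + \left(- 265 \left(- 3 \left(-6 - 3\right)\right) + 120\right)} = 271608 - \frac{1}{-77255 + \left(- 265 \left(\left(-3\right) \left(-9\right)\right) + 120\right)} = 271608 - \frac{1}{-77255 + \left(\left(-265\right) 27 + 120\right)} = 271608 - \frac{1}{-77255 + \left(-7155 + 120\right)} = 271608 - \frac{1}{-77255 - 7035} = 271608 - \frac{1}{-84290} = 271608 - - \frac{1}{84290} = 271608 + \frac{1}{84290} = \frac{22893838321}{84290}$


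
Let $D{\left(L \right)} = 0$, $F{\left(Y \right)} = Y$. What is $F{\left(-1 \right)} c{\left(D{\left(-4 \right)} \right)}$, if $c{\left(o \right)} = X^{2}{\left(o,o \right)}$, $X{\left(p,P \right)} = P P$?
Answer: $0$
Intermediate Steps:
$X{\left(p,P \right)} = P^{2}$
$c{\left(o \right)} = o^{4}$ ($c{\left(o \right)} = \left(o^{2}\right)^{2} = o^{4}$)
$F{\left(-1 \right)} c{\left(D{\left(-4 \right)} \right)} = - 0^{4} = \left(-1\right) 0 = 0$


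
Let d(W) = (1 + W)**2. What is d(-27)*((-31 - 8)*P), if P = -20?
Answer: 527280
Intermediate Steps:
d(-27)*((-31 - 8)*P) = (1 - 27)**2*((-31 - 8)*(-20)) = (-26)**2*(-39*(-20)) = 676*780 = 527280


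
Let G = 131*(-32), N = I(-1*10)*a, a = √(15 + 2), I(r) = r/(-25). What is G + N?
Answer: -4192 + 2*√17/5 ≈ -4190.4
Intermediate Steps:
I(r) = -r/25 (I(r) = r*(-1/25) = -r/25)
a = √17 ≈ 4.1231
N = 2*√17/5 (N = (-(-1)*10/25)*√17 = (-1/25*(-10))*√17 = 2*√17/5 ≈ 1.6492)
G = -4192
G + N = -4192 + 2*√17/5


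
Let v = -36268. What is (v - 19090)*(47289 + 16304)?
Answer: -3520381294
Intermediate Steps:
(v - 19090)*(47289 + 16304) = (-36268 - 19090)*(47289 + 16304) = -55358*63593 = -3520381294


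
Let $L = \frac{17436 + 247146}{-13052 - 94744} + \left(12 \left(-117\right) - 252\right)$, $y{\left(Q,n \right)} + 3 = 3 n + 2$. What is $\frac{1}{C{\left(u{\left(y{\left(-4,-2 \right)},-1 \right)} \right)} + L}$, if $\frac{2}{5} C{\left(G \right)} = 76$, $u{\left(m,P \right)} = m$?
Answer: $- \frac{17966}{26382253} \approx -0.00068099$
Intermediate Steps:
$y{\left(Q,n \right)} = -1 + 3 n$ ($y{\left(Q,n \right)} = -3 + \left(3 n + 2\right) = -3 + \left(2 + 3 n\right) = -1 + 3 n$)
$C{\left(G \right)} = 190$ ($C{\left(G \right)} = \frac{5}{2} \cdot 76 = 190$)
$L = - \frac{29795793}{17966}$ ($L = \frac{264582}{-107796} - 1656 = 264582 \left(- \frac{1}{107796}\right) - 1656 = - \frac{44097}{17966} - 1656 = - \frac{29795793}{17966} \approx -1658.5$)
$\frac{1}{C{\left(u{\left(y{\left(-4,-2 \right)},-1 \right)} \right)} + L} = \frac{1}{190 - \frac{29795793}{17966}} = \frac{1}{- \frac{26382253}{17966}} = - \frac{17966}{26382253}$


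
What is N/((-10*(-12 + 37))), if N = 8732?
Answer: -4366/125 ≈ -34.928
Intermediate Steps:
N/((-10*(-12 + 37))) = 8732/((-10*(-12 + 37))) = 8732/((-10*25)) = 8732/(-250) = 8732*(-1/250) = -4366/125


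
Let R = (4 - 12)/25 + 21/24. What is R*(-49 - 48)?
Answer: -10767/200 ≈ -53.835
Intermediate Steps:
R = 111/200 (R = -8*1/25 + 21*(1/24) = -8/25 + 7/8 = 111/200 ≈ 0.55500)
R*(-49 - 48) = 111*(-49 - 48)/200 = (111/200)*(-97) = -10767/200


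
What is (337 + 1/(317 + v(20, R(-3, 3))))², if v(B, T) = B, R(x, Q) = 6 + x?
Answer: 12898144900/113569 ≈ 1.1357e+5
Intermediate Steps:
(337 + 1/(317 + v(20, R(-3, 3))))² = (337 + 1/(317 + 20))² = (337 + 1/337)² = (113570/337)² = 12898144900/113569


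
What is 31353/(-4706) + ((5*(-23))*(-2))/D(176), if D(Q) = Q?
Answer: -1108937/207064 ≈ -5.3555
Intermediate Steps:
31353/(-4706) + ((5*(-23))*(-2))/D(176) = 31353/(-4706) + ((5*(-23))*(-2))/176 = 31353*(-1/4706) - 115*(-2)*(1/176) = -31353/4706 + 230*(1/176) = -31353/4706 + 115/88 = -1108937/207064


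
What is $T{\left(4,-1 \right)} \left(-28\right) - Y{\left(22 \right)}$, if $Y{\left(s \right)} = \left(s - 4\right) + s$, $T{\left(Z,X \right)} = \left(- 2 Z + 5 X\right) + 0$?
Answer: $324$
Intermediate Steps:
$T{\left(Z,X \right)} = - 2 Z + 5 X$
$Y{\left(s \right)} = -4 + 2 s$ ($Y{\left(s \right)} = \left(-4 + s\right) + s = -4 + 2 s$)
$T{\left(4,-1 \right)} \left(-28\right) - Y{\left(22 \right)} = \left(\left(-2\right) 4 + 5 \left(-1\right)\right) \left(-28\right) - \left(-4 + 2 \cdot 22\right) = \left(-8 - 5\right) \left(-28\right) - \left(-4 + 44\right) = \left(-13\right) \left(-28\right) - 40 = 364 - 40 = 324$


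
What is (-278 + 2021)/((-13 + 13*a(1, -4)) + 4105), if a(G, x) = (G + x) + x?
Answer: 1743/4001 ≈ 0.43564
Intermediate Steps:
a(G, x) = G + 2*x
(-278 + 2021)/((-13 + 13*a(1, -4)) + 4105) = (-278 + 2021)/((-13 + 13*(1 + 2*(-4))) + 4105) = 1743/((-13 + 13*(1 - 8)) + 4105) = 1743/((-13 + 13*(-7)) + 4105) = 1743/((-13 - 91) + 4105) = 1743/(-104 + 4105) = 1743/4001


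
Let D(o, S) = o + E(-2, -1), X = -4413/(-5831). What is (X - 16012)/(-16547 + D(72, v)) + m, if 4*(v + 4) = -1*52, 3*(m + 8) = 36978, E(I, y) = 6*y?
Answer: 1183861919657/96100711 ≈ 12319.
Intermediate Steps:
m = 12318 (m = -8 + (1/3)*36978 = -8 + 12326 = 12318)
v = -17 (v = -4 + (-1*52)/4 = -4 + (1/4)*(-52) = -4 - 13 = -17)
X = 4413/5831 (X = -4413*(-1/5831) = 4413/5831 ≈ 0.75682)
D(o, S) = -6 + o (D(o, S) = o + 6*(-1) = o - 6 = -6 + o)
(X - 16012)/(-16547 + D(72, v)) + m = (4413/5831 - 16012)/(-16547 + (-6 + 72)) + 12318 = -93361559/(5831*(-16547 + 66)) + 12318 = -93361559/5831/(-16481) + 12318 = -93361559/5831*(-1/16481) + 12318 = 93361559/96100711 + 12318 = 1183861919657/96100711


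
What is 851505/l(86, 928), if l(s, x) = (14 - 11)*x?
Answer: 283835/928 ≈ 305.86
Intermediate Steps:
l(s, x) = 3*x
851505/l(86, 928) = 851505/((3*928)) = 851505/2784 = 851505*(1/2784) = 283835/928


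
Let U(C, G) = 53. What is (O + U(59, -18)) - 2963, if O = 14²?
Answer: -2714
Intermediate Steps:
O = 196
(O + U(59, -18)) - 2963 = (196 + 53) - 2963 = 249 - 2963 = -2714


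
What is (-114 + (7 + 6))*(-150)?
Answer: 15150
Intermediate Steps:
(-114 + (7 + 6))*(-150) = (-114 + 13)*(-150) = -101*(-150) = 15150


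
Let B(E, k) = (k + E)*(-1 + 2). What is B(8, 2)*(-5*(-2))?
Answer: 100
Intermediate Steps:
B(E, k) = E + k (B(E, k) = (E + k)*1 = E + k)
B(8, 2)*(-5*(-2)) = (8 + 2)*(-5*(-2)) = 10*10 = 100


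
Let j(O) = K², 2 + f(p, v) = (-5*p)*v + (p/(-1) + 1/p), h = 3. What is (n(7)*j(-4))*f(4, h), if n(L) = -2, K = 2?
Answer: 526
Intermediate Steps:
f(p, v) = -2 + 1/p - p - 5*p*v (f(p, v) = -2 + ((-5*p)*v + (p/(-1) + 1/p)) = -2 + (-5*p*v + (p*(-1) + 1/p)) = -2 + (-5*p*v + (-p + 1/p)) = -2 + (-5*p*v + (1/p - p)) = -2 + (1/p - p - 5*p*v) = -2 + 1/p - p - 5*p*v)
j(O) = 4 (j(O) = 2² = 4)
(n(7)*j(-4))*f(4, h) = (-2*4)*(-2 + 1/4 - 1*4 - 5*4*3) = -8*(-2 + ¼ - 4 - 60) = -8*(-263/4) = 526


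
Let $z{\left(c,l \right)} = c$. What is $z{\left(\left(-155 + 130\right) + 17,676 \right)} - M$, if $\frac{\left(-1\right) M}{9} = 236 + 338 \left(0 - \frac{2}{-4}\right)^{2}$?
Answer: $\frac{5753}{2} \approx 2876.5$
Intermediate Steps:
$M = - \frac{5769}{2}$ ($M = - 9 \left(236 + 338 \left(0 - \frac{2}{-4}\right)^{2}\right) = - 9 \left(236 + 338 \left(0 - - \frac{1}{2}\right)^{2}\right) = - 9 \left(236 + 338 \left(0 + \frac{1}{2}\right)^{2}\right) = - 9 \left(236 + \frac{338}{4}\right) = - 9 \left(236 + 338 \cdot \frac{1}{4}\right) = - 9 \left(236 + \frac{169}{2}\right) = \left(-9\right) \frac{641}{2} = - \frac{5769}{2} \approx -2884.5$)
$z{\left(\left(-155 + 130\right) + 17,676 \right)} - M = \left(\left(-155 + 130\right) + 17\right) - - \frac{5769}{2} = \left(-25 + 17\right) + \frac{5769}{2} = -8 + \frac{5769}{2} = \frac{5753}{2}$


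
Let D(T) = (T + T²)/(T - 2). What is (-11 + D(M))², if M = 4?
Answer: 1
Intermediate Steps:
D(T) = (T + T²)/(-2 + T)
(-11 + D(M))² = (-11 + 4*(1 + 4)/(-2 + 4))² = (-11 + 4*5/2)² = (-11 + 4*(½)*5)² = (-11 + 10)² = (-1)² = 1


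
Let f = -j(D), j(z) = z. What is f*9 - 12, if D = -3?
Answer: 15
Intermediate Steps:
f = 3 (f = -1*(-3) = 3)
f*9 - 12 = 3*9 - 12 = 27 - 12 = 15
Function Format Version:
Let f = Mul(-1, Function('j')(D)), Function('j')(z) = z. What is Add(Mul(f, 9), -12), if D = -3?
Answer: 15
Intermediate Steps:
f = 3 (f = Mul(-1, -3) = 3)
Add(Mul(f, 9), -12) = Add(Mul(3, 9), -12) = Add(27, -12) = 15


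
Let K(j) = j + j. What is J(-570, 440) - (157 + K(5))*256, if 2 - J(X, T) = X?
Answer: -42180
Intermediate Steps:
K(j) = 2*j
J(X, T) = 2 - X
J(-570, 440) - (157 + K(5))*256 = (2 - 1*(-570)) - (157 + 2*5)*256 = (2 + 570) - (157 + 10)*256 = 572 - 167*256 = 572 - 1*42752 = 572 - 42752 = -42180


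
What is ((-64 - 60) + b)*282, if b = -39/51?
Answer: -598122/17 ≈ -35184.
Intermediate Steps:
b = -13/17 (b = -39*1/51 = -13/17 ≈ -0.76471)
((-64 - 60) + b)*282 = ((-64 - 60) - 13/17)*282 = (-124 - 13/17)*282 = -2121/17*282 = -598122/17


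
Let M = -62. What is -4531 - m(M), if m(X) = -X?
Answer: -4593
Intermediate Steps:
-4531 - m(M) = -4531 - (-1)*(-62) = -4531 - 1*62 = -4531 - 62 = -4593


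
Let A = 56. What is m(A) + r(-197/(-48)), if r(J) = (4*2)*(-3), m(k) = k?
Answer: 32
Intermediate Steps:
r(J) = -24 (r(J) = 8*(-3) = -24)
m(A) + r(-197/(-48)) = 56 - 24 = 32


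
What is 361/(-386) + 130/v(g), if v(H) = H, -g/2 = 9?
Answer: -28339/3474 ≈ -8.1575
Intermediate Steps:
g = -18 (g = -2*9 = -18)
361/(-386) + 130/v(g) = 361/(-386) + 130/(-18) = 361*(-1/386) + 130*(-1/18) = -361/386 - 65/9 = -28339/3474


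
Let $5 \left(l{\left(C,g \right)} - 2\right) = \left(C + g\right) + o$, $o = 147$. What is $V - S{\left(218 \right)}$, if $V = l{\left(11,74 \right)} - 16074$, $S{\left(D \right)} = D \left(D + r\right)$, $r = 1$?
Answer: $- \frac{318838}{5} \approx -63768.0$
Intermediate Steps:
$l{\left(C,g \right)} = \frac{157}{5} + \frac{C}{5} + \frac{g}{5}$ ($l{\left(C,g \right)} = 2 + \frac{\left(C + g\right) + 147}{5} = 2 + \frac{147 + C + g}{5} = 2 + \left(\frac{147}{5} + \frac{C}{5} + \frac{g}{5}\right) = \frac{157}{5} + \frac{C}{5} + \frac{g}{5}$)
$S{\left(D \right)} = D \left(1 + D\right)$ ($S{\left(D \right)} = D \left(D + 1\right) = D \left(1 + D\right)$)
$V = - \frac{80128}{5}$ ($V = \left(\frac{157}{5} + \frac{1}{5} \cdot 11 + \frac{1}{5} \cdot 74\right) - 16074 = \left(\frac{157}{5} + \frac{11}{5} + \frac{74}{5}\right) - 16074 = \frac{242}{5} - 16074 = - \frac{80128}{5} \approx -16026.0$)
$V - S{\left(218 \right)} = - \frac{80128}{5} - 218 \left(1 + 218\right) = - \frac{80128}{5} - 218 \cdot 219 = - \frac{80128}{5} - 47742 = - \frac{318838}{5}$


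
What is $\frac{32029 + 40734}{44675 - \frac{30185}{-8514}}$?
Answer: $\frac{619504182}{380393135} \approx 1.6286$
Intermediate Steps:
$\frac{32029 + 40734}{44675 - \frac{30185}{-8514}} = \frac{72763}{44675 - - \frac{30185}{8514}} = \frac{72763}{44675 + \frac{30185}{8514}} = \frac{72763}{\frac{380393135}{8514}} = 72763 \cdot \frac{8514}{380393135} = \frac{619504182}{380393135}$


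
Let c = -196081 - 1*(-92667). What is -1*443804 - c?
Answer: -340390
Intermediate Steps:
c = -103414 (c = -196081 + 92667 = -103414)
-1*443804 - c = -1*443804 - 1*(-103414) = -443804 + 103414 = -340390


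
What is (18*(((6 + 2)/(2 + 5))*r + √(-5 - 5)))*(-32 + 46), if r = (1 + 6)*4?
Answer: 8064 + 252*I*√10 ≈ 8064.0 + 796.89*I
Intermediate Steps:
r = 28 (r = 7*4 = 28)
(18*(((6 + 2)/(2 + 5))*r + √(-5 - 5)))*(-32 + 46) = (18*(((6 + 2)/(2 + 5))*28 + √(-5 - 5)))*(-32 + 46) = (18*((8/7)*28 + √(-10)))*14 = (18*((8*(⅐))*28 + I*√10))*14 = (18*((8/7)*28 + I*√10))*14 = (18*(32 + I*√10))*14 = (576 + 18*I*√10)*14 = 8064 + 252*I*√10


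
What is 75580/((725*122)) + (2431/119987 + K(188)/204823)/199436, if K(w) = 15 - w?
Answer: 303643213736518349/355348494245862110 ≈ 0.85449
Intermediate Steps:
75580/((725*122)) + (2431/119987 + K(188)/204823)/199436 = 75580/((725*122)) + (2431/119987 + (15 - 1*188)/204823)/199436 = 75580/88450 + (2431*(1/119987) + (15 - 188)*(1/204823))*(1/199436) = 75580*(1/88450) + (2431/119987 - 173*1/204823)*(1/199436) = 7558/8845 + (2431/119987 - 173/204823)*(1/199436) = 7558/8845 + (477166962/24576097301)*(1/199436) = 7558/8845 + 238583481/2450679270661118 = 303643213736518349/355348494245862110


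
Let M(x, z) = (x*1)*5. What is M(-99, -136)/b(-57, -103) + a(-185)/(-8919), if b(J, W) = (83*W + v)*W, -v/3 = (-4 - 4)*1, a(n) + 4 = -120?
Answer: 1899389/142391835 ≈ 0.013339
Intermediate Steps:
a(n) = -124 (a(n) = -4 - 120 = -124)
v = 24 (v = -3*(-4 - 4) = -(-24) = -3*(-8) = 24)
M(x, z) = 5*x (M(x, z) = x*5 = 5*x)
b(J, W) = W*(24 + 83*W) (b(J, W) = (83*W + 24)*W = (24 + 83*W)*W = W*(24 + 83*W))
M(-99, -136)/b(-57, -103) + a(-185)/(-8919) = (5*(-99))/((-103*(24 + 83*(-103)))) - 124/(-8919) = -495*(-1/(103*(24 - 8549))) - 124*(-1/8919) = -495/((-103*(-8525))) + 124/8919 = -495/878075 + 124/8919 = -495*1/878075 + 124/8919 = -9/15965 + 124/8919 = 1899389/142391835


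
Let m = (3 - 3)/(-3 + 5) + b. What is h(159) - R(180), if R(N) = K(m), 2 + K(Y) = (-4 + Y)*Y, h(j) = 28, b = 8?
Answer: -2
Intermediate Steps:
m = 8 (m = (3 - 3)/(-3 + 5) + 8 = 0/2 + 8 = 0*(½) + 8 = 0 + 8 = 8)
K(Y) = -2 + Y*(-4 + Y) (K(Y) = -2 + (-4 + Y)*Y = -2 + Y*(-4 + Y))
R(N) = 30 (R(N) = -2 + 8² - 4*8 = -2 + 64 - 32 = 30)
h(159) - R(180) = 28 - 1*30 = 28 - 30 = -2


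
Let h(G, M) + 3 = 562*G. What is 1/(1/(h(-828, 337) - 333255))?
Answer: -798594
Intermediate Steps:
h(G, M) = -3 + 562*G
1/(1/(h(-828, 337) - 333255)) = 1/(1/((-3 + 562*(-828)) - 333255)) = 1/(1/((-3 - 465336) - 333255)) = 1/(1/(-465339 - 333255)) = 1/(1/(-798594)) = 1/(-1/798594) = -798594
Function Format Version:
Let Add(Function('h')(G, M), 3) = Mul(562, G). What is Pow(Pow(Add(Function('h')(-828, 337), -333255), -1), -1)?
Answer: -798594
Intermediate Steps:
Function('h')(G, M) = Add(-3, Mul(562, G))
Pow(Pow(Add(Function('h')(-828, 337), -333255), -1), -1) = Pow(Pow(Add(Add(-3, Mul(562, -828)), -333255), -1), -1) = Pow(Pow(Add(Add(-3, -465336), -333255), -1), -1) = Pow(Pow(Add(-465339, -333255), -1), -1) = Pow(Pow(-798594, -1), -1) = Pow(Rational(-1, 798594), -1) = -798594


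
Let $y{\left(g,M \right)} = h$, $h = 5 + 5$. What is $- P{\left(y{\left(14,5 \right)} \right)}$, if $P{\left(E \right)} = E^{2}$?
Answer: $-100$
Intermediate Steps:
$h = 10$
$y{\left(g,M \right)} = 10$
$- P{\left(y{\left(14,5 \right)} \right)} = - 10^{2} = \left(-1\right) 100 = -100$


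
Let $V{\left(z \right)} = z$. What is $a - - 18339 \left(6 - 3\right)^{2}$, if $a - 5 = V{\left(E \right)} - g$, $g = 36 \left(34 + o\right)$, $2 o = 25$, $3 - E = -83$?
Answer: $163468$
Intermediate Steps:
$E = 86$ ($E = 3 - -83 = 3 + 83 = 86$)
$o = \frac{25}{2}$ ($o = \frac{1}{2} \cdot 25 = \frac{25}{2} \approx 12.5$)
$g = 1674$ ($g = 36 \left(34 + \frac{25}{2}\right) = 36 \cdot \frac{93}{2} = 1674$)
$a = -1583$ ($a = 5 + \left(86 - 1674\right) = 5 - 1588 = -1583$)
$a - - 18339 \left(6 - 3\right)^{2} = -1583 - - 18339 \left(6 - 3\right)^{2} = -1583 - - 18339 \cdot 3^{2} = -1583 - \left(-18339\right) 9 = -1583 - -165051 = -1583 + 165051 = 163468$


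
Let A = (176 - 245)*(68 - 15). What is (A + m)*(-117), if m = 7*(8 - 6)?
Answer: 426231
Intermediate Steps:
A = -3657 (A = -69*53 = -3657)
m = 14 (m = 7*2 = 14)
(A + m)*(-117) = (-3657 + 14)*(-117) = -3643*(-117) = 426231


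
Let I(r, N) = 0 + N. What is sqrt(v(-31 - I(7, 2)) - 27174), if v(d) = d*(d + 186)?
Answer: I*sqrt(32223) ≈ 179.51*I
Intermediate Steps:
I(r, N) = N
v(d) = d*(186 + d)
sqrt(v(-31 - I(7, 2)) - 27174) = sqrt((-31 - 1*2)*(186 + (-31 - 1*2)) - 27174) = sqrt((-31 - 2)*(186 + (-31 - 2)) - 27174) = sqrt(-33*(186 - 33) - 27174) = sqrt(-33*153 - 27174) = sqrt(-5049 - 27174) = sqrt(-32223) = I*sqrt(32223)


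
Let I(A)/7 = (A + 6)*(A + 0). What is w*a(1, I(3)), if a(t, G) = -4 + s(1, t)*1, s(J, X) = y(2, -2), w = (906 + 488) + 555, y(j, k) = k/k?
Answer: -5847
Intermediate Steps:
y(j, k) = 1
w = 1949 (w = 1394 + 555 = 1949)
s(J, X) = 1
I(A) = 7*A*(6 + A) (I(A) = 7*((A + 6)*(A + 0)) = 7*((6 + A)*A) = 7*(A*(6 + A)) = 7*A*(6 + A))
a(t, G) = -3 (a(t, G) = -4 + 1*1 = -4 + 1 = -3)
w*a(1, I(3)) = 1949*(-3) = -5847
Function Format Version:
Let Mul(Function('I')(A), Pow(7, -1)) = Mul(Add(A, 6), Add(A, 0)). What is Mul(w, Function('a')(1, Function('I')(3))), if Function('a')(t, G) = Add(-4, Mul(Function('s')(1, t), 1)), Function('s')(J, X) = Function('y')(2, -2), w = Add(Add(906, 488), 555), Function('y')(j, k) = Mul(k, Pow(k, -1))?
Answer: -5847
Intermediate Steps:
Function('y')(j, k) = 1
w = 1949 (w = Add(1394, 555) = 1949)
Function('s')(J, X) = 1
Function('I')(A) = Mul(7, A, Add(6, A)) (Function('I')(A) = Mul(7, Mul(Add(A, 6), Add(A, 0))) = Mul(7, Mul(Add(6, A), A)) = Mul(7, Mul(A, Add(6, A))) = Mul(7, A, Add(6, A)))
Function('a')(t, G) = -3 (Function('a')(t, G) = Add(-4, Mul(1, 1)) = Add(-4, 1) = -3)
Mul(w, Function('a')(1, Function('I')(3))) = Mul(1949, -3) = -5847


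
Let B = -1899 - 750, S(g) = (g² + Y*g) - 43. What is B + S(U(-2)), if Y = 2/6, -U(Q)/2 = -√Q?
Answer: -2700 + 2*I*√2/3 ≈ -2700.0 + 0.94281*I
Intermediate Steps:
U(Q) = 2*√Q (U(Q) = -(-2)*√Q = 2*√Q)
Y = ⅓ (Y = 2*(⅙) = ⅓ ≈ 0.33333)
S(g) = -43 + g² + g/3 (S(g) = (g² + g/3) - 43 = -43 + g² + g/3)
B = -2649
B + S(U(-2)) = -2649 + (-43 + (2*√(-2))² + (2*√(-2))/3) = -2649 + (-43 + (2*(I*√2))² + (2*(I*√2))/3) = -2649 + (-43 + (2*I*√2)² + (2*I*√2)/3) = -2649 + (-43 - 8 + 2*I*√2/3) = -2649 + (-51 + 2*I*√2/3) = -2700 + 2*I*√2/3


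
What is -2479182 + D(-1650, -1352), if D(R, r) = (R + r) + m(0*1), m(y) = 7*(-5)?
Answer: -2482219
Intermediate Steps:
m(y) = -35
D(R, r) = -35 + R + r (D(R, r) = (R + r) - 35 = -35 + R + r)
-2479182 + D(-1650, -1352) = -2479182 + (-35 - 1650 - 1352) = -2479182 - 3037 = -2482219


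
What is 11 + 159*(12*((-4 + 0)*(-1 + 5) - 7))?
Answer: -43873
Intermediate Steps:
11 + 159*(12*((-4 + 0)*(-1 + 5) - 7)) = 11 + 159*(12*(-4*4 - 7)) = 11 + 159*(12*(-16 - 7)) = 11 + 159*(12*(-23)) = 11 + 159*(-276) = 11 - 43884 = -43873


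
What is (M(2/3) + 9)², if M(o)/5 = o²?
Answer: 10201/81 ≈ 125.94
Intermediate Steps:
M(o) = 5*o²
(M(2/3) + 9)² = (5*(2/3)² + 9)² = (5*(2*(⅓))² + 9)² = (5*(⅔)² + 9)² = (5*(4/9) + 9)² = (20/9 + 9)² = (101/9)² = 10201/81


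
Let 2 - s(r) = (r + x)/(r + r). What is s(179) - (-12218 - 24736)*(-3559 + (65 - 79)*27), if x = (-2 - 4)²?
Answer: -52084666983/358 ≈ -1.4549e+8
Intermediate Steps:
x = 36 (x = (-6)² = 36)
s(r) = 2 - (36 + r)/(2*r) (s(r) = 2 - (r + 36)/(r + r) = 2 - (36 + r)/(2*r))
s(179) - (-12218 - 24736)*(-3559 + (65 - 79)*27) = (3/2 - 18/179) - (-12218 - 24736)*(-3559 + (65 - 79)*27) = (3/2 - 18*1/179) - (-36954)*(-3559 - 14*27) = (3/2 - 18/179) - (-36954)*(-3559 - 378) = 501/358 - (-36954)*(-3937) = 501/358 - 1*145487898 = 501/358 - 145487898 = -52084666983/358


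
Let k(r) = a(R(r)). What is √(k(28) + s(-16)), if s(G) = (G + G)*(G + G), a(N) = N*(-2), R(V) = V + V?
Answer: 4*√57 ≈ 30.199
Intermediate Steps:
R(V) = 2*V
a(N) = -2*N
k(r) = -4*r
s(G) = 4*G² (s(G) = (2*G)*(2*G) = 4*G²)
√(k(28) + s(-16)) = √(-4*28 + 4*(-16)²) = √(-112 + 4*256) = √(-112 + 1024) = √912 = 4*√57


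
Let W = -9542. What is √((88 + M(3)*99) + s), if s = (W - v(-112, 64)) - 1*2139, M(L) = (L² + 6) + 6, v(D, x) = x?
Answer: I*√9578 ≈ 97.867*I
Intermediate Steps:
M(L) = 12 + L² (M(L) = (6 + L²) + 6 = 12 + L²)
s = -11745 (s = (-9542 - 1*64) - 1*2139 = (-9542 - 64) - 2139 = -9606 - 2139 = -11745)
√((88 + M(3)*99) + s) = √((88 + (12 + 3²)*99) - 11745) = √((88 + (12 + 9)*99) - 11745) = √((88 + 21*99) - 11745) = √((88 + 2079) - 11745) = √(2167 - 11745) = √(-9578) = I*√9578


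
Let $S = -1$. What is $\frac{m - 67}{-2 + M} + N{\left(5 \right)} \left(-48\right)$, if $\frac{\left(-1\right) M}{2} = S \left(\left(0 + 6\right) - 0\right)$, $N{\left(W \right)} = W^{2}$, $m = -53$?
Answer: $-1212$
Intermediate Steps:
$M = 12$ ($M = - 2 \left(- (\left(0 + 6\right) - 0)\right) = - 2 \left(- (6 + \left(-1 + 1\right))\right) = - 2 \left(- (6 + 0)\right) = - 2 \left(\left(-1\right) 6\right) = \left(-2\right) \left(-6\right) = 12$)
$\frac{m - 67}{-2 + M} + N{\left(5 \right)} \left(-48\right) = \frac{-53 - 67}{-2 + 12} + 5^{2} \left(-48\right) = - \frac{120}{10} + 25 \left(-48\right) = \left(-120\right) \frac{1}{10} - 1200 = -12 - 1200 = -1212$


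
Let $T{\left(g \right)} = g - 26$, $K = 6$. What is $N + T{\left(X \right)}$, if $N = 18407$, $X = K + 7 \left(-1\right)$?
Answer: $18380$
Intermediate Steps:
$X = -1$ ($X = 6 + 7 \left(-1\right) = 6 - 7 = -1$)
$T{\left(g \right)} = -26 + g$
$N + T{\left(X \right)} = 18407 - 27 = 18380$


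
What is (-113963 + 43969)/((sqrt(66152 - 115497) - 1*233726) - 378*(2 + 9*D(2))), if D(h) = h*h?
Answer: 3472962292/12309739489 + 69994*I*sqrt(49345)/61548697445 ≈ 0.28213 + 0.00025262*I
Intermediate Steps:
D(h) = h**2
(-113963 + 43969)/((sqrt(66152 - 115497) - 1*233726) - 378*(2 + 9*D(2))) = (-113963 + 43969)/((sqrt(66152 - 115497) - 1*233726) - 378*(2 + 9*2**2)) = -69994/((sqrt(-49345) - 233726) - 378*(2 + 9*4)) = -69994/((I*sqrt(49345) - 233726) - 378*(2 + 36)) = -69994/((-233726 + I*sqrt(49345)) - 378*38) = -69994/((-233726 + I*sqrt(49345)) - 14364) = -69994/(-248090 + I*sqrt(49345))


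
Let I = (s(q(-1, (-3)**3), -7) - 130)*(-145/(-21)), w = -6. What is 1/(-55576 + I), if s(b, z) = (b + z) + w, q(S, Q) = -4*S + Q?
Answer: -21/1191166 ≈ -1.7630e-5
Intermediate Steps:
q(S, Q) = Q - 4*S
s(b, z) = -6 + b + z (s(b, z) = (b + z) - 6 = -6 + b + z)
I = -24070/21 (I = ((-6 + ((-3)**3 - 4*(-1)) - 7) - 130)*(-145/(-21)) = ((-6 + (-27 + 4) - 7) - 130)*(-145*(-1/21)) = ((-6 - 23 - 7) - 130)*(145/21) = (-36 - 130)*(145/21) = -166*145/21 = -24070/21 ≈ -1146.2)
1/(-55576 + I) = 1/(-55576 - 24070/21) = 1/(-1191166/21) = -21/1191166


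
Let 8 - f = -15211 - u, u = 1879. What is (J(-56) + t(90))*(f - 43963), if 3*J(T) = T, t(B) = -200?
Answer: 5874480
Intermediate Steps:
J(T) = T/3
f = 17098 (f = 8 - (-15211 - 1*1879) = 8 - (-15211 - 1879) = 8 - 1*(-17090) = 8 + 17090 = 17098)
(J(-56) + t(90))*(f - 43963) = ((⅓)*(-56) - 200)*(17098 - 43963) = (-56/3 - 200)*(-26865) = -656/3*(-26865) = 5874480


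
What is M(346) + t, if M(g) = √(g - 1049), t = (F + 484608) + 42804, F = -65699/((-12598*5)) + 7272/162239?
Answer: 5389863563532661/10219434610 + I*√703 ≈ 5.2741e+5 + 26.514*I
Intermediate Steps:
F = 11117003341/10219434610 (F = -65699/(-62990) + 7272*(1/162239) = -65699*(-1/62990) + 7272/162239 = 65699/62990 + 7272/162239 = 11117003341/10219434610 ≈ 1.0878)
t = 5389863563532661/10219434610 (t = (11117003341/10219434610 + 484608) + 42804 = 4952430884486221/10219434610 + 42804 = 5389863563532661/10219434610 ≈ 5.2741e+5)
M(g) = √(-1049 + g)
M(346) + t = √(-1049 + 346) + 5389863563532661/10219434610 = √(-703) + 5389863563532661/10219434610 = I*√703 + 5389863563532661/10219434610 = 5389863563532661/10219434610 + I*√703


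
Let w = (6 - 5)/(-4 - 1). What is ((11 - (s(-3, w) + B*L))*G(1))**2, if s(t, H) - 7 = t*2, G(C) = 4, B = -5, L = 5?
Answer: 19600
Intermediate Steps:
w = -1/5 (w = 1/(-5) = 1*(-1/5) = -1/5 ≈ -0.20000)
s(t, H) = 7 + 2*t (s(t, H) = 7 + t*2 = 7 + 2*t)
((11 - (s(-3, w) + B*L))*G(1))**2 = ((11 - ((7 + 2*(-3)) - 5*5))*4)**2 = ((11 - ((7 - 6) - 25))*4)**2 = ((11 - (1 - 25))*4)**2 = ((11 - 1*(-24))*4)**2 = ((11 + 24)*4)**2 = (35*4)**2 = 140**2 = 19600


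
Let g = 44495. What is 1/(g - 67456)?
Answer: -1/22961 ≈ -4.3552e-5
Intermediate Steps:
1/(g - 67456) = 1/(44495 - 67456) = 1/(-22961) = -1/22961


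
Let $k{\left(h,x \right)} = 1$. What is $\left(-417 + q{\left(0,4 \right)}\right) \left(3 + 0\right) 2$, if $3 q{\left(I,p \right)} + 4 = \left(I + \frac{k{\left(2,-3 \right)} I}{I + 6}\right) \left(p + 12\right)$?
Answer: $-2510$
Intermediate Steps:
$q{\left(I,p \right)} = - \frac{4}{3} + \frac{\left(12 + p\right) \left(I + \frac{I}{6 + I}\right)}{3}$ ($q{\left(I,p \right)} = - \frac{4}{3} + \frac{\left(I + \frac{1 I}{I + 6}\right) \left(p + 12\right)}{3} = - \frac{4}{3} + \frac{\left(I + \frac{I}{6 + I}\right) \left(12 + p\right)}{3} = - \frac{4}{3} + \frac{\left(12 + p\right) \left(I + \frac{I}{6 + I}\right)}{3}$)
$\left(-417 + q{\left(0,4 \right)}\right) \left(3 + 0\right) 2 = \left(-417 + \frac{-24 + 12 \cdot 0^{2} + 80 \cdot 0 + 4 \cdot 0^{2} + 7 \cdot 0 \cdot 4}{3 \left(6 + 0\right)}\right) \left(3 + 0\right) 2 = \left(-417 + \frac{-24 + 12 \cdot 0 + 0 + 4 \cdot 0 + 0}{3 \cdot 6}\right) 3 \cdot 2 = \left(-417 + \frac{1}{3} \cdot \frac{1}{6} \left(-24 + 0 + 0 + 0 + 0\right)\right) 6 = \left(-417 + \frac{1}{3} \cdot \frac{1}{6} \left(-24\right)\right) 6 = \left(-417 - \frac{4}{3}\right) 6 = \left(- \frac{1255}{3}\right) 6 = -2510$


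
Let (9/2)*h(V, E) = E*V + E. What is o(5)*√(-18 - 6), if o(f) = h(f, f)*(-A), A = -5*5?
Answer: 1000*I*√6/3 ≈ 816.5*I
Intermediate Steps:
h(V, E) = 2*E/9 + 2*E*V/9 (h(V, E) = 2*(E*V + E)/9 = 2*(E + E*V)/9 = 2*E/9 + 2*E*V/9)
A = -25
o(f) = 50*f*(1 + f)/9 (o(f) = (2*f*(1 + f)/9)*(-1*(-25)) = (2*f*(1 + f)/9)*25 = 50*f*(1 + f)/9)
o(5)*√(-18 - 6) = ((50/9)*5*(1 + 5))*√(-18 - 6) = ((50/9)*5*6)*√(-24) = 500*(2*I*√6)/3 = 1000*I*√6/3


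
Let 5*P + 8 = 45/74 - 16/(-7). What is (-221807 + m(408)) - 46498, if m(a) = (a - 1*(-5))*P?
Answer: -19885781/74 ≈ -2.6873e+5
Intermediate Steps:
P = -529/518 (P = -8/5 + (45/74 - 16/(-7))/5 = -8/5 + (45*(1/74) - 16*(-⅐))/5 = -8/5 + (45/74 + 16/7)/5 = -8/5 + (⅕)*(1499/518) = -8/5 + 1499/2590 = -529/518 ≈ -1.0212)
m(a) = -2645/518 - 529*a/518 (m(a) = (a - 1*(-5))*(-529/518) = (a + 5)*(-529/518) = (5 + a)*(-529/518) = -2645/518 - 529*a/518)
(-221807 + m(408)) - 46498 = (-221807 + (-2645/518 - 529/518*408)) - 46498 = (-221807 + (-2645/518 - 107916/259)) - 46498 = (-221807 - 31211/74) - 46498 = -16444929/74 - 46498 = -19885781/74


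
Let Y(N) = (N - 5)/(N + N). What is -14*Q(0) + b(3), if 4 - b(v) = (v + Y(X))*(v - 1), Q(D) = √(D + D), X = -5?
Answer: -4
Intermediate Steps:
Q(D) = √2*√D (Q(D) = √(2*D) = √2*√D)
Y(N) = (-5 + N)/(2*N) (Y(N) = (-5 + N)/((2*N)) = (-5 + N)*(1/(2*N)) = (-5 + N)/(2*N))
b(v) = 4 - (1 + v)*(-1 + v) (b(v) = 4 - (v + (½)*(-5 - 5)/(-5))*(v - 1) = 4 - (v + (½)*(-⅕)*(-10))*(-1 + v) = 4 - (v + 1)*(-1 + v) = 4 - (1 + v)*(-1 + v))
-14*Q(0) + b(3) = -14*√2*√0 + (5 - 1*3²) = -14*√2*0 + (5 - 1*9) = -14*0 + (5 - 9) = 0 - 4 = -4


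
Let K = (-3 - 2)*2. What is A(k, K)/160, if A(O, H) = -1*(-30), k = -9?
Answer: 3/16 ≈ 0.18750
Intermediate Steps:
K = -10 (K = -5*2 = -10)
A(O, H) = 30
A(k, K)/160 = 30/160 = 30*(1/160) = 3/16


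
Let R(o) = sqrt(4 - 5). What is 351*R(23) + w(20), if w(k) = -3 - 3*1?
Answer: -6 + 351*I ≈ -6.0 + 351.0*I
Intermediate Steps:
R(o) = I (R(o) = sqrt(-1) = I)
w(k) = -6 (w(k) = -3 - 3 = -6)
351*R(23) + w(20) = 351*I - 6 = -6 + 351*I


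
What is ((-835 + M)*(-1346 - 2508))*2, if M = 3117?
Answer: -17589656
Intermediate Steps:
((-835 + M)*(-1346 - 2508))*2 = ((-835 + 3117)*(-1346 - 2508))*2 = (2282*(-3854))*2 = -8794828*2 = -17589656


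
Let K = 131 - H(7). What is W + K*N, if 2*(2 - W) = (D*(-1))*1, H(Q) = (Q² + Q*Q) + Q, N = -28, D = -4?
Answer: -728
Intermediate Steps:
H(Q) = Q + 2*Q² (H(Q) = (Q² + Q²) + Q = 2*Q² + Q = Q + 2*Q²)
K = 26 (K = 131 - 7*(1 + 2*7) = 131 - 7*(1 + 14) = 131 - 7*15 = 131 - 1*105 = 131 - 105 = 26)
W = 0 (W = 2 - (-4*(-1))/2 = 2 - 2 = 0)
W + K*N = 0 + 26*(-28) = 0 - 728 = -728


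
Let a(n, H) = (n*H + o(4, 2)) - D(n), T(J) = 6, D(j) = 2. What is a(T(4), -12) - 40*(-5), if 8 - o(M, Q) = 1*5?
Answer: 129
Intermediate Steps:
o(M, Q) = 3 (o(M, Q) = 8 - 5 = 3)
a(n, H) = 1 + H*n (a(n, H) = (n*H + 3) - 1*2 = (H*n + 3) - 2 = (3 + H*n) - 2 = 1 + H*n)
a(T(4), -12) - 40*(-5) = (1 - 12*6) - 40*(-5) = (1 - 72) - 1*(-200) = -71 + 200 = 129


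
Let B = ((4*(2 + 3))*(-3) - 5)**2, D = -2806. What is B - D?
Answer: 7031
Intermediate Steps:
B = 4225 (B = ((4*5)*(-3) - 5)**2 = (20*(-3) - 5)**2 = (-60 - 5)**2 = (-65)**2 = 4225)
B - D = 4225 - 1*(-2806) = 4225 + 2806 = 7031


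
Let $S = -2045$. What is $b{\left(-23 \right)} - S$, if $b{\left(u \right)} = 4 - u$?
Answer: $2072$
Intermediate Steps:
$b{\left(-23 \right)} - S = \left(4 - -23\right) - -2045 = \left(4 + 23\right) + 2045 = 27 + 2045 = 2072$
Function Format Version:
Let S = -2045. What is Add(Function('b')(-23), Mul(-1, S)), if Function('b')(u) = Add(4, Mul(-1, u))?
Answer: 2072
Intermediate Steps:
Add(Function('b')(-23), Mul(-1, S)) = Add(Add(4, Mul(-1, -23)), Mul(-1, -2045)) = Add(Add(4, 23), 2045) = Add(27, 2045) = 2072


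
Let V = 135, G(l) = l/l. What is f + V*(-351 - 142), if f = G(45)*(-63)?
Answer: -66618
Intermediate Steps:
G(l) = 1
f = -63 (f = 1*(-63) = -63)
f + V*(-351 - 142) = -63 + 135*(-351 - 142) = -63 + 135*(-493) = -63 - 66555 = -66618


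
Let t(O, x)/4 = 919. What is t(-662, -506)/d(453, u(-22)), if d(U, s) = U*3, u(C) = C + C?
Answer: 3676/1359 ≈ 2.7049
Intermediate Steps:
u(C) = 2*C
t(O, x) = 3676 (t(O, x) = 4*919 = 3676)
d(U, s) = 3*U
t(-662, -506)/d(453, u(-22)) = 3676/((3*453)) = 3676/1359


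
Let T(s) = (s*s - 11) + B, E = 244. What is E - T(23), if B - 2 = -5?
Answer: -271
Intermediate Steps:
B = -3 (B = 2 - 5 = -3)
T(s) = -14 + s² (T(s) = (s*s - 11) - 3 = (s² - 11) - 3 = (-11 + s²) - 3 = -14 + s²)
E - T(23) = 244 - (-14 + 23²) = 244 - (-14 + 529) = 244 - 1*515 = 244 - 515 = -271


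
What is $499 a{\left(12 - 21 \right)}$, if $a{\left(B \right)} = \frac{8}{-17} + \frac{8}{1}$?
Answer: $\frac{63872}{17} \approx 3757.2$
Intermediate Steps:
$a{\left(B \right)} = \frac{128}{17}$ ($a{\left(B \right)} = 8 \left(- \frac{1}{17}\right) + 8 \cdot 1 = - \frac{8}{17} + 8 = \frac{128}{17}$)
$499 a{\left(12 - 21 \right)} = 499 \cdot \frac{128}{17} = \frac{63872}{17}$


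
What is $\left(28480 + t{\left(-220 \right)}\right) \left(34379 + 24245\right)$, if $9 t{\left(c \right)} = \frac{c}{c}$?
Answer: $\frac{15026562304}{9} \approx 1.6696 \cdot 10^{9}$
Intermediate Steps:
$t{\left(c \right)} = \frac{1}{9}$ ($t{\left(c \right)} = \frac{c \frac{1}{c}}{9} = \frac{1}{9} \cdot 1 = \frac{1}{9}$)
$\left(28480 + t{\left(-220 \right)}\right) \left(34379 + 24245\right) = \left(28480 + \frac{1}{9}\right) \left(34379 + 24245\right) = \frac{256321}{9} \cdot 58624 = \frac{15026562304}{9}$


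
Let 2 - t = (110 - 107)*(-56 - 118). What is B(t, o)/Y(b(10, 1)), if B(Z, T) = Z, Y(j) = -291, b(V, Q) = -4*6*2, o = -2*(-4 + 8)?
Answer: -524/291 ≈ -1.8007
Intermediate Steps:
o = -8 (o = -2*4 = -8)
b(V, Q) = -48 (b(V, Q) = -24*2 = -48)
t = 524 (t = 2 - (110 - 107)*(-56 - 118) = 2 - 3*(-174) = 2 - 1*(-522) = 2 + 522 = 524)
B(t, o)/Y(b(10, 1)) = 524/(-291) = 524*(-1/291) = -524/291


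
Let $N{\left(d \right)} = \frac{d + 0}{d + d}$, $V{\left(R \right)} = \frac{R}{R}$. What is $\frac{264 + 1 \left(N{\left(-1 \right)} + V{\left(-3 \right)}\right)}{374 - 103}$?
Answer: $\frac{531}{542} \approx 0.9797$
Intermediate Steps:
$V{\left(R \right)} = 1$
$N{\left(d \right)} = \frac{1}{2}$ ($N{\left(d \right)} = \frac{d}{2 d} = \frac{1}{2 d} d = \frac{1}{2}$)
$\frac{264 + 1 \left(N{\left(-1 \right)} + V{\left(-3 \right)}\right)}{374 - 103} = \frac{264 + 1 \left(\frac{1}{2} + 1\right)}{374 - 103} = \frac{264 + 1 \cdot \frac{3}{2}}{271} = \left(264 + \frac{3}{2}\right) \frac{1}{271} = \frac{531}{2} \cdot \frac{1}{271} = \frac{531}{542}$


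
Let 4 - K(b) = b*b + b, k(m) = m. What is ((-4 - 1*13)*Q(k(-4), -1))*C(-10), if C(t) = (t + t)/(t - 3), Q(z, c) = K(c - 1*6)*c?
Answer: -12920/13 ≈ -993.85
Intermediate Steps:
K(b) = 4 - b - b**2 (K(b) = 4 - (b*b + b) = 4 - (b**2 + b) = 4 - (b + b**2) = 4 + (-b - b**2) = 4 - b - b**2)
Q(z, c) = c*(10 - c - (-6 + c)**2) (Q(z, c) = (4 - (c - 1*6) - (c - 1*6)**2)*c = (4 - (c - 6) - (c - 6)**2)*c = (4 - (-6 + c) - (-6 + c)**2)*c = (4 + (6 - c) - (-6 + c)**2)*c = (10 - c - (-6 + c)**2)*c = c*(10 - c - (-6 + c)**2))
C(t) = 2*t/(-3 + t) (C(t) = (2*t)/(-3 + t) = 2*t/(-3 + t))
((-4 - 1*13)*Q(k(-4), -1))*C(-10) = ((-4 - 1*13)*(-(-26 - 1*(-1)**2 + 11*(-1))))*(2*(-10)/(-3 - 10)) = ((-4 - 13)*(-(-26 - 1*1 - 11)))*(2*(-10)/(-13)) = (-(-17)*(-26 - 1 - 11))*(2*(-10)*(-1/13)) = -(-17)*(-38)*(20/13) = -17*38*(20/13) = -646*20/13 = -12920/13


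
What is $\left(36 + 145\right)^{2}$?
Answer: $32761$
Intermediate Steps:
$\left(36 + 145\right)^{2} = 181^{2} = 32761$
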